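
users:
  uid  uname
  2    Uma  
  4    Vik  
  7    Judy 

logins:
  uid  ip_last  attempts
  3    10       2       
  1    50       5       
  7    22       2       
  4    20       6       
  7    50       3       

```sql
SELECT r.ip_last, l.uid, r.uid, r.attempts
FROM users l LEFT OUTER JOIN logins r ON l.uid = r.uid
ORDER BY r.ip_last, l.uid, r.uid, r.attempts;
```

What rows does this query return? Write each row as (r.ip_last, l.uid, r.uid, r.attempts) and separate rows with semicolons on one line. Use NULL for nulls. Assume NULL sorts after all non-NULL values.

LEFT JOIN keeps every row from `users`; unmatched rows get NULL for `logins`'s columns.
Matching on l.uid = r.uid.
Matched pairs: 3; unmatched l rows kept: 1.

(20, 4, 4, 6); (22, 7, 7, 2); (50, 7, 7, 3); (NULL, 2, NULL, NULL)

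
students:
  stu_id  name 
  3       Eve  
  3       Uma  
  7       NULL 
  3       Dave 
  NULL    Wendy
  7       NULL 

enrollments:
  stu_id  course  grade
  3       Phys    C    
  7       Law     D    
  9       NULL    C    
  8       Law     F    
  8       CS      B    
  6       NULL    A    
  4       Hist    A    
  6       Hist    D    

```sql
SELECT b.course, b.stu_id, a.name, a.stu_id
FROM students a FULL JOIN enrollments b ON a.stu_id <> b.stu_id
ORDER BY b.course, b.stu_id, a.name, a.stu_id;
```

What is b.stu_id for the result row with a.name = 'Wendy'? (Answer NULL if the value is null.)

NULL

FULL OUTER JOIN keeps every row from both sides; unmatched rows get NULL for the other side's columns.
Matching on a.stu_id <> b.stu_id. A NULL in a compared column never satisfies the condition.
- a (stu_id=3) pairs with 7 row(s) of b.
- a (stu_id=3) pairs with 7 row(s) of b.
- a (stu_id=7) pairs with 7 row(s) of b.
- a (stu_id=3) pairs with 7 row(s) of b.
- a (stu_id=NULL) has no partner → padded with NULL.
- a (stu_id=7) pairs with 7 row(s) of b.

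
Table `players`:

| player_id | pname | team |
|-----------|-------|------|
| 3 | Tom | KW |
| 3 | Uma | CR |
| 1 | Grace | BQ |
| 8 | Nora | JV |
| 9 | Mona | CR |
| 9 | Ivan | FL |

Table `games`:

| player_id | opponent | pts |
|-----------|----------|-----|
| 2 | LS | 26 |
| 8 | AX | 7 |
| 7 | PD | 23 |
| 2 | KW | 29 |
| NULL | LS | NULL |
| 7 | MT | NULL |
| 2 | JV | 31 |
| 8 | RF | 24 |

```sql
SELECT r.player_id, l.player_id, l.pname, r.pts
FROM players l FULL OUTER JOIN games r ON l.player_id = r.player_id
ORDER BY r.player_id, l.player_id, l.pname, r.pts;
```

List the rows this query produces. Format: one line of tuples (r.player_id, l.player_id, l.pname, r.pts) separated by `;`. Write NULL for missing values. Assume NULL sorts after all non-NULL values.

FULL OUTER JOIN keeps every row from both sides; unmatched rows get NULL for the other side's columns.
Matching on l.player_id = r.player_id. A NULL in a compared column never satisfies the condition.
- l[0] player_id=3 → no match; kept with NULLs on the r side.
- l[1] player_id=3 → no match; kept with NULLs on the r side.
- l[2] player_id=1 → no match; kept with NULLs on the r side.
- l[3] player_id=8 → 2 match(es) in r → 2 row(s).
- l[4] player_id=9 → no match; kept with NULLs on the r side.
- l[5] player_id=9 → no match; kept with NULLs on the r side.
- plus 6 unmatched r row(s), each kept with NULL l columns.

(2, NULL, NULL, 26); (2, NULL, NULL, 29); (2, NULL, NULL, 31); (7, NULL, NULL, 23); (7, NULL, NULL, NULL); (8, 8, Nora, 7); (8, 8, Nora, 24); (NULL, 1, Grace, NULL); (NULL, 3, Tom, NULL); (NULL, 3, Uma, NULL); (NULL, 9, Ivan, NULL); (NULL, 9, Mona, NULL); (NULL, NULL, NULL, NULL)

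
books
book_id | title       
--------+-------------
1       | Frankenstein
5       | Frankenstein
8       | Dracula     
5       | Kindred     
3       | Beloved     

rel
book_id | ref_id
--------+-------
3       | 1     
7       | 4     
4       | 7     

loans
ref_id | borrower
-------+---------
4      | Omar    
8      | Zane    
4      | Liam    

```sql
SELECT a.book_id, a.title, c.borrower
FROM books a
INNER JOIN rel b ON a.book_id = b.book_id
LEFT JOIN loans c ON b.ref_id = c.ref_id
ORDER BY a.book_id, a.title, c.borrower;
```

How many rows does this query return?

Joins associate left-to-right: books INNER JOIN rel on book_id gives 1 intermediate row(s).
Then LEFT JOIN `loans c` on ref_id: each of those 1 rows is kept; rows whose b.ref_id has no match in c get NULL for c's columns.
Result: 1 row(s).

1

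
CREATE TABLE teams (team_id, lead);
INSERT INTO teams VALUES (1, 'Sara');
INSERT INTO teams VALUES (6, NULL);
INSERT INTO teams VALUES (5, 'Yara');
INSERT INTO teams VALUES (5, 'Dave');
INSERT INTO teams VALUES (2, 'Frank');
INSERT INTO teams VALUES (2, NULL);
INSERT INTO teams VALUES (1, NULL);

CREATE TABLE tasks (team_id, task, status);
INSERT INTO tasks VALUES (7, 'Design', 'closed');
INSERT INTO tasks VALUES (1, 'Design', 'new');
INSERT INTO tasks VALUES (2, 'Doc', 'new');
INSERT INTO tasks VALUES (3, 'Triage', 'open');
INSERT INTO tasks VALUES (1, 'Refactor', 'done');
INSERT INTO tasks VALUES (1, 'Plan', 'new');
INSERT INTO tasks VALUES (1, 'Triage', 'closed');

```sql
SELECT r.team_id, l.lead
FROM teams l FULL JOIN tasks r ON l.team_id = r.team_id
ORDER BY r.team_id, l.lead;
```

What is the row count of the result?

FULL OUTER JOIN keeps every row from both sides; unmatched rows get NULL for the other side's columns.
Matching on l.team_id = r.team_id.
- team_id=1: 4 matching r row(s), so 4 row(s) emitted.
- team_id=6: no r row matches, row kept with r columns NULL.
- team_id=5: no r row matches, row kept with r columns NULL.
- team_id=5: no r row matches, row kept with r columns NULL.
- team_id=2: 1 matching r row(s), so 1 row(s) emitted.
- team_id=2: 1 matching r row(s), so 1 row(s) emitted.
- team_id=1: 4 matching r row(s), so 4 row(s) emitted.
- 2 row(s) from r found no l partner → padded with NULL.
Total: 10 matched + 5 padded = 15 rows.

15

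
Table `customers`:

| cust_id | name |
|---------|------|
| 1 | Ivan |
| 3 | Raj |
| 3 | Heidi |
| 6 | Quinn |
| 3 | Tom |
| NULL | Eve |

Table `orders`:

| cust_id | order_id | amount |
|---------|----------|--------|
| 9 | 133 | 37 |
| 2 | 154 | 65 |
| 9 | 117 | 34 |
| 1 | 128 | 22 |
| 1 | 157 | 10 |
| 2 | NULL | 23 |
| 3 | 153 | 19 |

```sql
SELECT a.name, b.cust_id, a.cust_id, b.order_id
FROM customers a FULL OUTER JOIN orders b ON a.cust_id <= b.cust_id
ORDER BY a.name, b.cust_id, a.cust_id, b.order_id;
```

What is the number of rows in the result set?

FULL OUTER JOIN keeps every row from both sides; unmatched rows get NULL for the other side's columns.
Matching on a.cust_id <= b.cust_id. A NULL in a compared column never satisfies the condition.
- a row (cust_id=1): matches 7 b row(s) → 7 output row(s).
- a row (cust_id=3): matches 3 b row(s) → 3 output row(s).
- a row (cust_id=3): matches 3 b row(s) → 3 output row(s).
- a row (cust_id=6): matches 2 b row(s) → 2 output row(s).
- a row (cust_id=3): matches 3 b row(s) → 3 output row(s).
- a row (cust_id=NULL): no match → kept, b columns NULL.
Total: 18 matched + 1 padded = 19 rows.

19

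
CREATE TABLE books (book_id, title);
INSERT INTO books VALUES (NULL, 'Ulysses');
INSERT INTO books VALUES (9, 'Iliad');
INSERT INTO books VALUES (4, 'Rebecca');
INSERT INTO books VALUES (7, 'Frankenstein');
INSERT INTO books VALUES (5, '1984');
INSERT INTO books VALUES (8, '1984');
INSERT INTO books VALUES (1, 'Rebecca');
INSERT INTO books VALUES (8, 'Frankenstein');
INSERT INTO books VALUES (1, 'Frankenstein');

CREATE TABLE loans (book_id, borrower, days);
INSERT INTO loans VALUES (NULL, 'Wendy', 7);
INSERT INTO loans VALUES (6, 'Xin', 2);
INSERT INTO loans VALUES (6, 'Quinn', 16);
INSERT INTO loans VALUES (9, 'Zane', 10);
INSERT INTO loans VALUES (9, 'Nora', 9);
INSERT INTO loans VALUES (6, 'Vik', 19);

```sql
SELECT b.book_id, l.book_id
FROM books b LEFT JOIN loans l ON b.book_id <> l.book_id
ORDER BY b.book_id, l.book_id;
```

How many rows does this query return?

39

LEFT JOIN keeps every row from `books`; unmatched rows get NULL for `loans`'s columns.
Matching on b.book_id <> l.book_id. A NULL in a compared column never satisfies the condition.
- b (book_id=NULL) has no partner → padded with NULL.
- b (book_id=9) pairs with 3 row(s) of l.
- b (book_id=4) pairs with 5 row(s) of l.
- b (book_id=7) pairs with 5 row(s) of l.
- b (book_id=5) pairs with 5 row(s) of l.
- b (book_id=8) pairs with 5 row(s) of l.
- b (book_id=1) pairs with 5 row(s) of l.
- b (book_id=8) pairs with 5 row(s) of l.
- b (book_id=1) pairs with 5 row(s) of l.
Total: 38 matched + 1 padded = 39 rows.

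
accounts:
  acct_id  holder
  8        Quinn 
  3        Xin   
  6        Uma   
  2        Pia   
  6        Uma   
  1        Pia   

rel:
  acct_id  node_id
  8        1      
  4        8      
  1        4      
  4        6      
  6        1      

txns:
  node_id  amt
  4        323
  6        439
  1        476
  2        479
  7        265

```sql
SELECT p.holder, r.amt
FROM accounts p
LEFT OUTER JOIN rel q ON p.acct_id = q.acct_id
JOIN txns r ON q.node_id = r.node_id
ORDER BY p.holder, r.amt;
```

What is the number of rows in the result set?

Evaluate left to right. First `accounts p LEFT JOIN rel q` on acct_id: 6 row(s).
Then INNER JOIN `txns r` on node_id: keep only rows whose q.node_id appears in r.
Result: 4 row(s).

4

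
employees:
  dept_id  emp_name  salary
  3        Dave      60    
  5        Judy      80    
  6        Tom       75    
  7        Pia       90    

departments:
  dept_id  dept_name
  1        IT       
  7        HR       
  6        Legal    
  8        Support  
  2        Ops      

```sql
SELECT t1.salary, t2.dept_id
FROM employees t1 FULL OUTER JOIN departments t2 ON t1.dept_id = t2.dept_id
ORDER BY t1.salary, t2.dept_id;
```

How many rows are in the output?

7

FULL OUTER JOIN keeps every row from both sides; unmatched rows get NULL for the other side's columns.
Matching on t1.dept_id = t2.dept_id.
Matched pairs: 2; unmatched t1 rows kept: 2; unmatched t2 rows kept: 3.
Total: 2 matched + 5 padded = 7 rows.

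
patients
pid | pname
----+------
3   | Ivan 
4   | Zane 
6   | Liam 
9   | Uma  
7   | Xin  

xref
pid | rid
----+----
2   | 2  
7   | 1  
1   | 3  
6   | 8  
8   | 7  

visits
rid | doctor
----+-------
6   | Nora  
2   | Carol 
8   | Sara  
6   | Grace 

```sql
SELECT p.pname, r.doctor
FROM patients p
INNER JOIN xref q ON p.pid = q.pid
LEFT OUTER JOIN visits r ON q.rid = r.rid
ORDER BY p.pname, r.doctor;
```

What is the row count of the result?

2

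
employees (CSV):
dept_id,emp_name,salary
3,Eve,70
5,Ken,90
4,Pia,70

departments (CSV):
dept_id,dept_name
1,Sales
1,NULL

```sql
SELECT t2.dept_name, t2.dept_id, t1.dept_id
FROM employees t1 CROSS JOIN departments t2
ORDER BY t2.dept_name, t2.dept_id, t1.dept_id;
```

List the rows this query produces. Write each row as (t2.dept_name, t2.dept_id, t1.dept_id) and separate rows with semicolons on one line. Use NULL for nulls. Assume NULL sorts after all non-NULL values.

(Sales, 1, 3); (Sales, 1, 4); (Sales, 1, 5); (NULL, 1, 3); (NULL, 1, 4); (NULL, 1, 5)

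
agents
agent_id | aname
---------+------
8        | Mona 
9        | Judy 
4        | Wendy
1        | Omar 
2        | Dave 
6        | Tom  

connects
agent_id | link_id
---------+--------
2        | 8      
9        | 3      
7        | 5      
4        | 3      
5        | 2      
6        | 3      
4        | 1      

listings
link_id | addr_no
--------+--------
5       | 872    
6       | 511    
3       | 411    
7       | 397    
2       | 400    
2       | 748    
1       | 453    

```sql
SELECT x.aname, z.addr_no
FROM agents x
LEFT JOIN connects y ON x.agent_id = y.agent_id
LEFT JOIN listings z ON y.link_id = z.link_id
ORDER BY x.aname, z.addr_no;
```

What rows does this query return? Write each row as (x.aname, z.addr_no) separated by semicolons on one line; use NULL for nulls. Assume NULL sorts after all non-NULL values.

(Dave, NULL); (Judy, 411); (Mona, NULL); (Omar, NULL); (Tom, 411); (Wendy, 411); (Wendy, 453)

Evaluate left to right. First `agents x LEFT JOIN connects y` on agent_id: 7 row(s).
Then LEFT JOIN `listings z` on link_id: each of those 7 rows is kept; rows whose y.link_id has no match in z get NULL for z's columns.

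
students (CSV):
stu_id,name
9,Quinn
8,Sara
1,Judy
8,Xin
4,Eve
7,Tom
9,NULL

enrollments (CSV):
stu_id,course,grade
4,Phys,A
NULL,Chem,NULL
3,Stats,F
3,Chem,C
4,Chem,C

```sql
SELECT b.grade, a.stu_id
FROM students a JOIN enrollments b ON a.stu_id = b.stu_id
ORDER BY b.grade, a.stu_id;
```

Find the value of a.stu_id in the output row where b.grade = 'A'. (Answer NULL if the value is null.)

INNER JOIN keeps only pairs where the ON condition holds.
Matching on a.stu_id = b.stu_id. A NULL in a compared column never satisfies the condition.
- a (stu_id=9) has no partner → excluded.
- a (stu_id=8) has no partner → excluded.
- a (stu_id=1) has no partner → excluded.
- a (stu_id=8) has no partner → excluded.
- a (stu_id=4) pairs with 2 row(s) of b.
- a (stu_id=7) has no partner → excluded.
- a (stu_id=9) has no partner → excluded.

4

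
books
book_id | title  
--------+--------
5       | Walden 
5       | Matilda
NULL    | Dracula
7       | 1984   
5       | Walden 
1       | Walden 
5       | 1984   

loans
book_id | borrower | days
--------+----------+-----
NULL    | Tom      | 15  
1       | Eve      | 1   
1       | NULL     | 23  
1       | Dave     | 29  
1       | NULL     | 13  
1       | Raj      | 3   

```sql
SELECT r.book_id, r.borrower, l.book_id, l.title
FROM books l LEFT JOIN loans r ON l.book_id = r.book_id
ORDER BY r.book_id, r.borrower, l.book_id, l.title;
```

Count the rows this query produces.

LEFT JOIN keeps every row from `books`; unmatched rows get NULL for `loans`'s columns.
Matching on l.book_id = r.book_id. A NULL in a compared column never satisfies the condition.
- l[0] book_id=5 → no match; kept with NULLs on the r side.
- l[1] book_id=5 → no match; kept with NULLs on the r side.
- l[2] book_id=NULL → no match; kept with NULLs on the r side.
- l[3] book_id=7 → no match; kept with NULLs on the r side.
- l[4] book_id=5 → no match; kept with NULLs on the r side.
- l[5] book_id=1 → 5 match(es) in r → 5 row(s).
- l[6] book_id=5 → no match; kept with NULLs on the r side.
Total: 5 matched + 6 padded = 11 rows.

11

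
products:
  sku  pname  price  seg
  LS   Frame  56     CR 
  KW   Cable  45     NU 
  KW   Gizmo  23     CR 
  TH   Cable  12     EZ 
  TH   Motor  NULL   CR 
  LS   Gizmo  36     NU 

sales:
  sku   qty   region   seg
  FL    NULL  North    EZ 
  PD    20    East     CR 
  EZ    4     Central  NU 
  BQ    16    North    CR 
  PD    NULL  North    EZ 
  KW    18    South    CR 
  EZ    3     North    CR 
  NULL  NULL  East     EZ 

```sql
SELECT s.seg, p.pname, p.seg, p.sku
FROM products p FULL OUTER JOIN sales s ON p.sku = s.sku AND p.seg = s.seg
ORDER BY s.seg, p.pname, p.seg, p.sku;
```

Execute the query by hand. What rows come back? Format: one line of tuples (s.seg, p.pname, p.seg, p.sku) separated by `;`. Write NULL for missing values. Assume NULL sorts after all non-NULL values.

(CR, Gizmo, CR, KW); (CR, NULL, NULL, NULL); (CR, NULL, NULL, NULL); (CR, NULL, NULL, NULL); (EZ, NULL, NULL, NULL); (EZ, NULL, NULL, NULL); (EZ, NULL, NULL, NULL); (NU, NULL, NULL, NULL); (NULL, Cable, EZ, TH); (NULL, Cable, NU, KW); (NULL, Frame, CR, LS); (NULL, Gizmo, NU, LS); (NULL, Motor, CR, TH)

FULL OUTER JOIN keeps every row from both sides; unmatched rows get NULL for the other side's columns.
Matching on p.sku = s.sku AND p.seg = s.seg. A NULL in a compared column never satisfies the condition.
- p (sku=LS, seg=CR) has no partner → padded with NULL.
- p (sku=KW, seg=NU) has no partner → padded with NULL.
- p (sku=KW, seg=CR) pairs with 1 row(s) of s.
- p (sku=TH, seg=EZ) has no partner → padded with NULL.
- p (sku=TH, seg=CR) has no partner → padded with NULL.
- p (sku=LS, seg=NU) has no partner → padded with NULL.
- 7 s row(s) had no p match → kept, p columns NULL.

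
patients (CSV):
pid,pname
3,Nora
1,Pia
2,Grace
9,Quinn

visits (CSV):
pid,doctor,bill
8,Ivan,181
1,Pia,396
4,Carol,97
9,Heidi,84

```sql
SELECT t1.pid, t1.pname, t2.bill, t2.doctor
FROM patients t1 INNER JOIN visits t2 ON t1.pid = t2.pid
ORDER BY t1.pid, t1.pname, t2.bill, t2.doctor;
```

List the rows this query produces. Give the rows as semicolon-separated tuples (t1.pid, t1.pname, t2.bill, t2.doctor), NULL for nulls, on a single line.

(1, Pia, 396, Pia); (9, Quinn, 84, Heidi)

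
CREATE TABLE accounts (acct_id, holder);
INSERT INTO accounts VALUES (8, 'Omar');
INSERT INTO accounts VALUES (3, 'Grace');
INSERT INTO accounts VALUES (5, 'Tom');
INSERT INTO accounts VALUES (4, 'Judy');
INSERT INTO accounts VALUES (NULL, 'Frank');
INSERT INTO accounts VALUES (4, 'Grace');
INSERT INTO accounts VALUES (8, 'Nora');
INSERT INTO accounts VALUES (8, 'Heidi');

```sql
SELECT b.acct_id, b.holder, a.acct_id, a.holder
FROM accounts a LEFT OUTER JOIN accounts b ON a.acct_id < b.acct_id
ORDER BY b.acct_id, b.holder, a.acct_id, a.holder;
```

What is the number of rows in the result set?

LEFT JOIN keeps every row from `accounts a`; unmatched rows get NULL for `accounts b`'s columns.
Matching on a.acct_id < b.acct_id. A NULL in a compared column never satisfies the condition.
Matched pairs: 17; unmatched a rows kept: 4.
Total: 17 matched + 4 padded = 21 rows.

21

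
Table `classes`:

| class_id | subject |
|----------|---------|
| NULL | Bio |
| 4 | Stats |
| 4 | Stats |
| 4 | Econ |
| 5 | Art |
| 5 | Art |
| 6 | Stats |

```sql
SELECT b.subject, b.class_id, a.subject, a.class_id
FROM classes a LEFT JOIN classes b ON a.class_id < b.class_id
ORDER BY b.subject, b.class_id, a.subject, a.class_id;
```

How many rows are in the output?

13

LEFT JOIN keeps every row from `classes a`; unmatched rows get NULL for `classes b`'s columns.
Matching on a.class_id < b.class_id. A NULL in a compared column never satisfies the condition.
Matched pairs: 11; unmatched a rows kept: 2.
Total: 11 matched + 2 padded = 13 rows.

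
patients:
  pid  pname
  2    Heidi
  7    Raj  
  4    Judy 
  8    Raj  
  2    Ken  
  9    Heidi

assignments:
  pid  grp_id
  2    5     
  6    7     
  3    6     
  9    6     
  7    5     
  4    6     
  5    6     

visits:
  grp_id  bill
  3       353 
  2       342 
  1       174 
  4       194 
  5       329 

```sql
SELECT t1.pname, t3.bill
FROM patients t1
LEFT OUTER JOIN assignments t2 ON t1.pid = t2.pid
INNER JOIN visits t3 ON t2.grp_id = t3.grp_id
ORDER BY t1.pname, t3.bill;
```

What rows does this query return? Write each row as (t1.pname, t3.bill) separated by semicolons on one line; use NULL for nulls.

(Heidi, 329); (Ken, 329); (Raj, 329)

Joins associate left-to-right: patients LEFT JOIN assignments on pid gives 6 intermediate row(s).
Then INNER JOIN `visits t3` on grp_id: keep only rows whose t2.grp_id appears in t3.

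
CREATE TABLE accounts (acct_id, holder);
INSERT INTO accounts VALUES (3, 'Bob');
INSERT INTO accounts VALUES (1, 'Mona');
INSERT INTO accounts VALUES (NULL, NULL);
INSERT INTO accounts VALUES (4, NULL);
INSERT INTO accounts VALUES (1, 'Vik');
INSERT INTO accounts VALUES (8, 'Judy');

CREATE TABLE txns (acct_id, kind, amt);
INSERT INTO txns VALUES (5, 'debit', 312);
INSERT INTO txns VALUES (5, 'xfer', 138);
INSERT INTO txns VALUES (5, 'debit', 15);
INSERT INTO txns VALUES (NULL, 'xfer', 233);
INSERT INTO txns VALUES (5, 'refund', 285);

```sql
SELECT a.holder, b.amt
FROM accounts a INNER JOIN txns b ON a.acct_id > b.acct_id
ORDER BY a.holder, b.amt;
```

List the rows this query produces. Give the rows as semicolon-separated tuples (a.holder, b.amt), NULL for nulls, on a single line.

INNER JOIN keeps only pairs where the ON condition holds.
Matching on a.acct_id > b.acct_id. A NULL in a compared column never satisfies the condition.
- acct_id=3: no matching b row, dropped.
- acct_id=1: no matching b row, dropped.
- acct_id=NULL: no matching b row, dropped.
- acct_id=4: no matching b row, dropped.
- acct_id=1: no matching b row, dropped.
- acct_id=8: 4 matching b row(s), so 4 row(s) emitted.
After projecting and ordering:
a.holder | b.amt
Judy | 15
Judy | 138
Judy | 285
Judy | 312

(Judy, 15); (Judy, 138); (Judy, 285); (Judy, 312)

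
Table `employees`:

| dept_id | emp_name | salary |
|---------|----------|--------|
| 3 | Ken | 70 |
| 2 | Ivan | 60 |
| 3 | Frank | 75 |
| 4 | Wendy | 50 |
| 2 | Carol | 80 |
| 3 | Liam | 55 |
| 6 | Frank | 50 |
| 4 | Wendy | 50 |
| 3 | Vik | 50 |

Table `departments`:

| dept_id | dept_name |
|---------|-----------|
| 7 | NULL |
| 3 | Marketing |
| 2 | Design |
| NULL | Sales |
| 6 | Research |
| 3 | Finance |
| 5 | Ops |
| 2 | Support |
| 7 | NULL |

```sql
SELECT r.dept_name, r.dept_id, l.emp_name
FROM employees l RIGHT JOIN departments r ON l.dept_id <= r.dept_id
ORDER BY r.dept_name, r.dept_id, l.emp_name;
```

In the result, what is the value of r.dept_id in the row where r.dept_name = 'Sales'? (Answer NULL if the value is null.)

RIGHT JOIN keeps every row from `departments`; unmatched rows get NULL for `employees`'s columns.
Matching on l.dept_id <= r.dept_id. A NULL in a compared column never satisfies the condition.
Matched pairs: 51; unmatched r rows kept: 1.

NULL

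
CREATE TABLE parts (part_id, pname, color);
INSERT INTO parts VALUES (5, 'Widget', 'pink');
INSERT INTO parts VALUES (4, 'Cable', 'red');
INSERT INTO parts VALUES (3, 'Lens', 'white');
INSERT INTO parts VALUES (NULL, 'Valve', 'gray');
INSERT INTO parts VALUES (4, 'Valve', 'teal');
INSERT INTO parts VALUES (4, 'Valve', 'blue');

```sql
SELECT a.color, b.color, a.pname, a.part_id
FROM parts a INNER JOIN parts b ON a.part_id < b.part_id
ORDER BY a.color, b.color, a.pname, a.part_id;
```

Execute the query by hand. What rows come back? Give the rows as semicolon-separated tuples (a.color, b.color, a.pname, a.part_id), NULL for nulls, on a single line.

INNER JOIN keeps only pairs where the ON condition holds.
Matching on a.part_id < b.part_id. A NULL in a compared column never satisfies the condition.
- part_id=5: no matching b row, dropped.
- part_id=4: 1 matching b row(s), so 1 row(s) emitted.
- part_id=3: 4 matching b row(s), so 4 row(s) emitted.
- part_id=NULL: no matching b row, dropped.
- part_id=4: 1 matching b row(s), so 1 row(s) emitted.
- part_id=4: 1 matching b row(s), so 1 row(s) emitted.
After projecting and ordering:
a.color | b.color | a.pname | a.part_id
blue | pink | Valve | 4
red | pink | Cable | 4
teal | pink | Valve | 4
white | blue | Lens | 3
white | pink | Lens | 3
white | red | Lens | 3
white | teal | Lens | 3

(blue, pink, Valve, 4); (red, pink, Cable, 4); (teal, pink, Valve, 4); (white, blue, Lens, 3); (white, pink, Lens, 3); (white, red, Lens, 3); (white, teal, Lens, 3)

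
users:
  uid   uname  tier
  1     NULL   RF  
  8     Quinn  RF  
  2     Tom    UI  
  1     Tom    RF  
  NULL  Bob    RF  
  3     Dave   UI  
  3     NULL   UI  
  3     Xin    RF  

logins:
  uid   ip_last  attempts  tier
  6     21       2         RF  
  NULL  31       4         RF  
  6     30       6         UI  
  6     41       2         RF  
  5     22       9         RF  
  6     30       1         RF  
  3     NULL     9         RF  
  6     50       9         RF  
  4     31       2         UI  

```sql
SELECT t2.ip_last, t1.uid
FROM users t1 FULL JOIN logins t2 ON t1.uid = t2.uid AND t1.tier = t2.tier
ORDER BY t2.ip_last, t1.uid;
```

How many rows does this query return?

FULL OUTER JOIN keeps every row from both sides; unmatched rows get NULL for the other side's columns.
Matching on t1.uid = t2.uid AND t1.tier = t2.tier. A NULL in a compared column never satisfies the condition.
- t1 (uid=1, tier=RF) has no partner → padded with NULL.
- t1 (uid=8, tier=RF) has no partner → padded with NULL.
- t1 (uid=2, tier=UI) has no partner → padded with NULL.
- t1 (uid=1, tier=RF) has no partner → padded with NULL.
- t1 (uid=NULL, tier=RF) has no partner → padded with NULL.
- t1 (uid=3, tier=UI) has no partner → padded with NULL.
- t1 (uid=3, tier=UI) has no partner → padded with NULL.
- t1 (uid=3, tier=RF) pairs with 1 row(s) of t2.
- 8 row(s) from t2 found no t1 partner → padded with NULL.
Total: 1 matched + 15 padded = 16 rows.

16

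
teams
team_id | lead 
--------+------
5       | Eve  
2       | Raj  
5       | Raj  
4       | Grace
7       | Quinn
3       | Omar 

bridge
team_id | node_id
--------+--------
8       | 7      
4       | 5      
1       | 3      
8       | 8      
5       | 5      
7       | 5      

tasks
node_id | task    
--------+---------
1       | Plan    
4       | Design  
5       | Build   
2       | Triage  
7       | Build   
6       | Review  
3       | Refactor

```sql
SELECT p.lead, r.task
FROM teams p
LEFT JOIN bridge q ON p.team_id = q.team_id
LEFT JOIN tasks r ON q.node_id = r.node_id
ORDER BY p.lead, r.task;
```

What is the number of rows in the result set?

Evaluate left to right. First `teams p LEFT JOIN bridge q` on team_id: 6 row(s).
Then LEFT JOIN `tasks r` on node_id: each of those 6 rows is kept; rows whose q.node_id has no match in r get NULL for r's columns.
Result: 6 row(s).

6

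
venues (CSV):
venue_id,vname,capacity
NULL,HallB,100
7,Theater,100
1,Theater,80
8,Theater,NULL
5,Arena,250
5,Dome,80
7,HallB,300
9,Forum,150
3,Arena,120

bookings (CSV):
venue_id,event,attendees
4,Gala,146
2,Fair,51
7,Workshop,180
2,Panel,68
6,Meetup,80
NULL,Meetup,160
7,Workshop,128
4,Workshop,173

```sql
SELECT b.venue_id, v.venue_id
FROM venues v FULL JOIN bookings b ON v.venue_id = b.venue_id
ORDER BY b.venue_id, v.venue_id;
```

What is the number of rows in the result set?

FULL OUTER JOIN keeps every row from both sides; unmatched rows get NULL for the other side's columns.
Matching on v.venue_id = b.venue_id. A NULL in a compared column never satisfies the condition.
Matched pairs: 4; unmatched v rows kept: 7; unmatched b rows kept: 6.
Total: 4 matched + 13 padded = 17 rows.

17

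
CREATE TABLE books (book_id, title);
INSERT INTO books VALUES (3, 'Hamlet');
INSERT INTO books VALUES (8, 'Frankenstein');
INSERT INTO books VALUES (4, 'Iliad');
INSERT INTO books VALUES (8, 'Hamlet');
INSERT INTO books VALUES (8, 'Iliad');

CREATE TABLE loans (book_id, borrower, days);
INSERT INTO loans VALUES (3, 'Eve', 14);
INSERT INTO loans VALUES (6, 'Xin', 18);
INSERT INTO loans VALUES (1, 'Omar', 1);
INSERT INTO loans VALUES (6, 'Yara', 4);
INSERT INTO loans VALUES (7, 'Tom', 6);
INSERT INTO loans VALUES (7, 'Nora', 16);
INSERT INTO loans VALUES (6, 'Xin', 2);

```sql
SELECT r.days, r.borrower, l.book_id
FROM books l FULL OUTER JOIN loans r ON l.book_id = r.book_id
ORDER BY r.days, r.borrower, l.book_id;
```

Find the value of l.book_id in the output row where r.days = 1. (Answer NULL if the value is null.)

NULL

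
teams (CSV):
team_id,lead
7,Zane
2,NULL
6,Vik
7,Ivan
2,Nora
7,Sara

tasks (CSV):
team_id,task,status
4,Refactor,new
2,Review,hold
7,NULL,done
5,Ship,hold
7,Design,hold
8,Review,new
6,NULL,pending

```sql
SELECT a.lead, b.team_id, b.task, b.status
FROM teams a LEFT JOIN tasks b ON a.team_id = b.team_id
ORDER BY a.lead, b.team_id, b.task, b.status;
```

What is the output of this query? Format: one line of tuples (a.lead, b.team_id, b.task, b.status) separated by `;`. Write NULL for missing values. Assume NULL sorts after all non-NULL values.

LEFT JOIN keeps every row from `teams`; unmatched rows get NULL for `tasks`'s columns.
Matching on a.team_id = b.team_id.
- a row (team_id=7): matches 2 b row(s) → 2 output row(s).
- a row (team_id=2): matches 1 b row(s) → 1 output row(s).
- a row (team_id=6): matches 1 b row(s) → 1 output row(s).
- a row (team_id=7): matches 2 b row(s) → 2 output row(s).
- a row (team_id=2): matches 1 b row(s) → 1 output row(s).
- a row (team_id=7): matches 2 b row(s) → 2 output row(s).
After projecting and ordering:
a.lead | b.team_id | b.task | b.status
Ivan | 7 | Design | hold
Ivan | 7 | NULL | done
Nora | 2 | Review | hold
Sara | 7 | Design | hold
Sara | 7 | NULL | done
Vik | 6 | NULL | pending
Zane | 7 | Design | hold
Zane | 7 | NULL | done
NULL | 2 | Review | hold

(Ivan, 7, Design, hold); (Ivan, 7, NULL, done); (Nora, 2, Review, hold); (Sara, 7, Design, hold); (Sara, 7, NULL, done); (Vik, 6, NULL, pending); (Zane, 7, Design, hold); (Zane, 7, NULL, done); (NULL, 2, Review, hold)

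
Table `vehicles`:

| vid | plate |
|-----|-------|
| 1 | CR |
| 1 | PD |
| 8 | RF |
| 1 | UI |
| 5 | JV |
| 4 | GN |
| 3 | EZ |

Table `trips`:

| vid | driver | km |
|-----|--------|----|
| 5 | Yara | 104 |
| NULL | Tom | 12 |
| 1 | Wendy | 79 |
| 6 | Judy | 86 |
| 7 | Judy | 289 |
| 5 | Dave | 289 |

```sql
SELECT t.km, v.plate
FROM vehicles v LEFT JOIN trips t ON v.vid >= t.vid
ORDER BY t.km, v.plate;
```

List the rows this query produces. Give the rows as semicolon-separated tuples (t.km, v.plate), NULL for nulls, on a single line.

LEFT JOIN keeps every row from `vehicles`; unmatched rows get NULL for `trips`'s columns.
Matching on v.vid >= t.vid. A NULL in a compared column never satisfies the condition.
- v (vid=1) pairs with 1 row(s) of t.
- v (vid=1) pairs with 1 row(s) of t.
- v (vid=8) pairs with 5 row(s) of t.
- v (vid=1) pairs with 1 row(s) of t.
- v (vid=5) pairs with 3 row(s) of t.
- v (vid=4) pairs with 1 row(s) of t.
- v (vid=3) pairs with 1 row(s) of t.

(79, CR); (79, EZ); (79, GN); (79, JV); (79, PD); (79, RF); (79, UI); (86, RF); (104, JV); (104, RF); (289, JV); (289, RF); (289, RF)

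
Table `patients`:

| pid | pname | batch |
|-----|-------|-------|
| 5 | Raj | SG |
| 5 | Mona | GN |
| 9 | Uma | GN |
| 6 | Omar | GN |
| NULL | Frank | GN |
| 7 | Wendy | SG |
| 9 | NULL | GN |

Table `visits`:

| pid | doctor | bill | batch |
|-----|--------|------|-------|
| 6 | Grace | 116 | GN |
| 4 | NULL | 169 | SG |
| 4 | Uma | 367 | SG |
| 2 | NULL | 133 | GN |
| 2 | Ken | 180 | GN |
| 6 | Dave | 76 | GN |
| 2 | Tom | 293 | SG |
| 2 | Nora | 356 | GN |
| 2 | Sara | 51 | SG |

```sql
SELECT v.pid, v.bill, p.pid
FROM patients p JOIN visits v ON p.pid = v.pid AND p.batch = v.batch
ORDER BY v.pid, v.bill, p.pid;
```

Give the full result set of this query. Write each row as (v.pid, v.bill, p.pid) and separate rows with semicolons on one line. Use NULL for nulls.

INNER JOIN keeps only pairs where the ON condition holds.
Matching on p.pid = v.pid AND p.batch = v.batch. A NULL in a compared column never satisfies the condition.
Matched pairs: 2.

(6, 76, 6); (6, 116, 6)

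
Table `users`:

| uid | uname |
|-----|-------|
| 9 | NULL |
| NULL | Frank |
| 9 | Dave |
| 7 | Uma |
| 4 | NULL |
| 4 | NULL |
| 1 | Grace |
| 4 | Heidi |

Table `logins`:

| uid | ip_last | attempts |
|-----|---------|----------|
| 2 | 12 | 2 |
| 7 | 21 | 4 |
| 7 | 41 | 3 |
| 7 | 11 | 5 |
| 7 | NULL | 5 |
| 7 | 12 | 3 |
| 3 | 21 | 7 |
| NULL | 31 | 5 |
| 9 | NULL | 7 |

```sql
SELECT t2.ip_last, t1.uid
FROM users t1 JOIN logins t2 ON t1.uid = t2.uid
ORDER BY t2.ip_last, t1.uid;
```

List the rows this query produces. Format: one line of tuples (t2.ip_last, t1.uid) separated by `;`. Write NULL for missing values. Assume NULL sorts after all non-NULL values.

(11, 7); (12, 7); (21, 7); (41, 7); (NULL, 7); (NULL, 9); (NULL, 9)

INNER JOIN keeps only pairs where the ON condition holds.
Matching on t1.uid = t2.uid. A NULL in a compared column never satisfies the condition.
Matched pairs: 7.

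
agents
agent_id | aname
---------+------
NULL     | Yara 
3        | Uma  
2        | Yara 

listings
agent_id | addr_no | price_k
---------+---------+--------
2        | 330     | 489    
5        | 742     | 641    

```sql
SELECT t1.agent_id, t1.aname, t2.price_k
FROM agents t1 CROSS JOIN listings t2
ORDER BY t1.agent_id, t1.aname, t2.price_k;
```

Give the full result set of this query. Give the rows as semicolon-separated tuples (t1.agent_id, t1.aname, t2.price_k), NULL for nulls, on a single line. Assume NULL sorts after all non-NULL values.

(2, Yara, 489); (2, Yara, 641); (3, Uma, 489); (3, Uma, 641); (NULL, Yara, 489); (NULL, Yara, 641)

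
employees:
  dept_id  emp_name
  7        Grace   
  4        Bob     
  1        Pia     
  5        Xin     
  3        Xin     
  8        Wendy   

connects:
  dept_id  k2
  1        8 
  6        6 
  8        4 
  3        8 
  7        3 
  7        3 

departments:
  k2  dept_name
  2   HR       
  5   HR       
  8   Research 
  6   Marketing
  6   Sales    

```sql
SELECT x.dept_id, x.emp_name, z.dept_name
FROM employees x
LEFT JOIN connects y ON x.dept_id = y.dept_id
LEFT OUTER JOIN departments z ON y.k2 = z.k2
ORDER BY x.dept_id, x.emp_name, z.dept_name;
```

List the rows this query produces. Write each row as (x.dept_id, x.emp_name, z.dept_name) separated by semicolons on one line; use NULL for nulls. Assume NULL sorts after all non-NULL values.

Evaluate left to right. First `employees x LEFT JOIN connects y` on dept_id: 7 row(s).
Then LEFT JOIN `departments z` on k2: each of those 7 rows is kept; rows whose y.k2 has no match in z get NULL for z's columns.

(1, Pia, Research); (3, Xin, Research); (4, Bob, NULL); (5, Xin, NULL); (7, Grace, NULL); (7, Grace, NULL); (8, Wendy, NULL)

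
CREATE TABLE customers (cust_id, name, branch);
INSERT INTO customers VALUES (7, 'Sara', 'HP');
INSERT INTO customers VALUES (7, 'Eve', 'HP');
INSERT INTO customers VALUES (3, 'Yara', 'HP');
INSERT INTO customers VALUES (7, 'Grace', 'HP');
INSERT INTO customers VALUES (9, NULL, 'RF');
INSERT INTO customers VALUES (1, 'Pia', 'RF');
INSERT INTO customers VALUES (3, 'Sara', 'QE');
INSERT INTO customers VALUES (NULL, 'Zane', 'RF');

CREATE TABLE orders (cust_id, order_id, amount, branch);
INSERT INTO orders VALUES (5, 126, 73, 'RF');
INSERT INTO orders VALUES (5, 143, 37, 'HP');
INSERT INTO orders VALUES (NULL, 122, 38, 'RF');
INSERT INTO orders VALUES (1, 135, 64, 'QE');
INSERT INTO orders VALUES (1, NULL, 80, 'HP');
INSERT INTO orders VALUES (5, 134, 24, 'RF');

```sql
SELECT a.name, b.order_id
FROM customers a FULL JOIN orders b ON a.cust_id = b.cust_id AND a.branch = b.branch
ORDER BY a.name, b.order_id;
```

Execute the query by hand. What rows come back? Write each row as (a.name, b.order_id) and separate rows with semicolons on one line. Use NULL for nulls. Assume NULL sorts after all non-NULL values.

FULL OUTER JOIN keeps every row from both sides; unmatched rows get NULL for the other side's columns.
Matching on a.cust_id = b.cust_id AND a.branch = b.branch. A NULL in a compared column never satisfies the condition.
- a (cust_id=7, branch=HP) has no partner → padded with NULL.
- a (cust_id=7, branch=HP) has no partner → padded with NULL.
- a (cust_id=3, branch=HP) has no partner → padded with NULL.
- a (cust_id=7, branch=HP) has no partner → padded with NULL.
- a (cust_id=9, branch=RF) has no partner → padded with NULL.
- a (cust_id=1, branch=RF) has no partner → padded with NULL.
- a (cust_id=3, branch=QE) has no partner → padded with NULL.
- a (cust_id=NULL, branch=RF) has no partner → padded with NULL.
- plus 6 unmatched b row(s), each kept with NULL a columns.

(Eve, NULL); (Grace, NULL); (Pia, NULL); (Sara, NULL); (Sara, NULL); (Yara, NULL); (Zane, NULL); (NULL, 122); (NULL, 126); (NULL, 134); (NULL, 135); (NULL, 143); (NULL, NULL); (NULL, NULL)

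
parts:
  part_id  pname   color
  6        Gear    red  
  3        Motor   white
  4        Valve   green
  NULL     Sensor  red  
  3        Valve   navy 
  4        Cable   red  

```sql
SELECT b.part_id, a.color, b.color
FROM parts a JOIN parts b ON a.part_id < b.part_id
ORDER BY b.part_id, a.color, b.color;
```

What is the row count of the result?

8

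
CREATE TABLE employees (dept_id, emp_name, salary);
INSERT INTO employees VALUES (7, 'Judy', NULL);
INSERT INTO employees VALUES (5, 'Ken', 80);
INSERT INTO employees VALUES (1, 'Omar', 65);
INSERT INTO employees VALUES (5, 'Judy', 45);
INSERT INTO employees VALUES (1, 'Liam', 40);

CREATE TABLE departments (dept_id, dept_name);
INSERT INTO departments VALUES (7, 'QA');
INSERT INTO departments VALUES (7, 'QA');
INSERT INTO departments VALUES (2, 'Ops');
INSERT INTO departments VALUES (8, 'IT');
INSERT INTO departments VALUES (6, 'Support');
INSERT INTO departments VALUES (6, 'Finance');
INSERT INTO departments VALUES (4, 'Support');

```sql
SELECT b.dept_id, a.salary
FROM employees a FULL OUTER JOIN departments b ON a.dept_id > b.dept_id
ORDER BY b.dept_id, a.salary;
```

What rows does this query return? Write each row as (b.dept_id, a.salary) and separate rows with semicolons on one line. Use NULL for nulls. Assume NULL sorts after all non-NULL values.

(2, 45); (2, 80); (2, NULL); (4, 45); (4, 80); (4, NULL); (6, NULL); (6, NULL); (7, NULL); (7, NULL); (8, NULL); (NULL, 40); (NULL, 65)

FULL OUTER JOIN keeps every row from both sides; unmatched rows get NULL for the other side's columns.
Matching on a.dept_id > b.dept_id.
Matched pairs: 8; unmatched a rows kept: 2; unmatched b rows kept: 3.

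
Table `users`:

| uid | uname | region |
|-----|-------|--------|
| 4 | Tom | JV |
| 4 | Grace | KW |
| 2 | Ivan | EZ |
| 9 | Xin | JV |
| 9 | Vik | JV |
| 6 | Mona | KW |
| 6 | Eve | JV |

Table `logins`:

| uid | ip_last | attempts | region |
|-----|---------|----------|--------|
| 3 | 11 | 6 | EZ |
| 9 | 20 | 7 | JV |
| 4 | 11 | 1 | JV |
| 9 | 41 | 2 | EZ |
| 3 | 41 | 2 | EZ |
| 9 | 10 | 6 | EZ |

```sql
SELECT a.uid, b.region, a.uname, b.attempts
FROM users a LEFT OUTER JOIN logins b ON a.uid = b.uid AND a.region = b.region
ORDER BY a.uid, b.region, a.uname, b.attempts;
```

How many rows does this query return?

LEFT JOIN keeps every row from `users`; unmatched rows get NULL for `logins`'s columns.
Matching on a.uid = b.uid AND a.region = b.region.
- uid=4, region=JV: 1 matching b row(s), so 1 row(s) emitted.
- uid=4, region=KW: no b row matches, row kept with b columns NULL.
- uid=2, region=EZ: no b row matches, row kept with b columns NULL.
- uid=9, region=JV: 1 matching b row(s), so 1 row(s) emitted.
- uid=9, region=JV: 1 matching b row(s), so 1 row(s) emitted.
- uid=6, region=KW: no b row matches, row kept with b columns NULL.
- uid=6, region=JV: no b row matches, row kept with b columns NULL.
Total: 3 matched + 4 padded = 7 rows.

7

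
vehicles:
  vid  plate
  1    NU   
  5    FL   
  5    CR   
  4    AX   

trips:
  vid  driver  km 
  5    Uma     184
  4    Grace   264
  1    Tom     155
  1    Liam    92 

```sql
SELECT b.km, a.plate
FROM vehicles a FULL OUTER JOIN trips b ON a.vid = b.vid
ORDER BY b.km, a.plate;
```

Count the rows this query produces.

5

FULL OUTER JOIN keeps every row from both sides; unmatched rows get NULL for the other side's columns.
Matching on a.vid = b.vid.
- a row (vid=1): matches 2 b row(s) → 2 output row(s).
- a row (vid=5): matches 1 b row(s) → 1 output row(s).
- a row (vid=5): matches 1 b row(s) → 1 output row(s).
- a row (vid=4): matches 1 b row(s) → 1 output row(s).
Total: 5 rows.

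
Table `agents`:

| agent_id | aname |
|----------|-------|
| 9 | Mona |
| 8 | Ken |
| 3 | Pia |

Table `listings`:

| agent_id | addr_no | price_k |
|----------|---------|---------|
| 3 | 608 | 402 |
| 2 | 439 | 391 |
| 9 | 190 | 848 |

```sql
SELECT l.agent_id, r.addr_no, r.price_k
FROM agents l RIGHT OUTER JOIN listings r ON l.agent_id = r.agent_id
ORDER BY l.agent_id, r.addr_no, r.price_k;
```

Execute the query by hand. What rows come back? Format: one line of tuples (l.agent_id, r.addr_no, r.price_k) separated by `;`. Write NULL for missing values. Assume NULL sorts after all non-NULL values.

RIGHT JOIN keeps every row from `listings`; unmatched rows get NULL for `agents`'s columns.
Matching on l.agent_id = r.agent_id.
- l (agent_id=9) pairs with 1 row(s) of r.
- l (agent_id=8) has no partner in r.
- l (agent_id=3) pairs with 1 row(s) of r.
- 1 row(s) from r found no l partner → padded with NULL.
After projecting and ordering:
l.agent_id | r.addr_no | r.price_k
3 | 608 | 402
9 | 190 | 848
NULL | 439 | 391

(3, 608, 402); (9, 190, 848); (NULL, 439, 391)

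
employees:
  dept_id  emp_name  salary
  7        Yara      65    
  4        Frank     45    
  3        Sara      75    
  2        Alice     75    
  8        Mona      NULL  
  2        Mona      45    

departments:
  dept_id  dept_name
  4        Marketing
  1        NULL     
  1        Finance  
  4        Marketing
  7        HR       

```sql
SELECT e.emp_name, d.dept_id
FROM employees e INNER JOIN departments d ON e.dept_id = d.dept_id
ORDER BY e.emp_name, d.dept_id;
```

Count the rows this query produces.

3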